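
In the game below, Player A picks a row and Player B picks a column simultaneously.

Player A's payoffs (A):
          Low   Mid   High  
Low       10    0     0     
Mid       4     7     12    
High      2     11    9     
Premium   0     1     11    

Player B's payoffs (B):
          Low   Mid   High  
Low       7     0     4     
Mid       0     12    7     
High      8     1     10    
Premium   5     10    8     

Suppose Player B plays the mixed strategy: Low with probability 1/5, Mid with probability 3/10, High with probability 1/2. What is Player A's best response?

Mid

Compute Player A's expected payoff from each pure strategy against the given mix.
Low: (1/5)·10 + (3/10)·0 + (1/2)·0 = 2
Mid: (1/5)·4 + (3/10)·7 + (1/2)·12 = 89/10
High: (1/5)·2 + (3/10)·11 + (1/2)·9 = 41/5
Premium: (1/5)·0 + (3/10)·1 + (1/2)·11 = 29/5
Highest expected payoff is 89/10, from Mid.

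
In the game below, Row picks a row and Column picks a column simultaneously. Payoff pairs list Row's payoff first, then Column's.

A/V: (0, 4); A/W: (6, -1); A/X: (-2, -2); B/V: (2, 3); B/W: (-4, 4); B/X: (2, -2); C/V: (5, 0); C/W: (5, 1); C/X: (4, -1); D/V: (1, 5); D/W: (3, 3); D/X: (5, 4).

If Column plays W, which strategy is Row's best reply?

With Column fixed at W, Row's payoffs are: A → 6, B → -4, C → 5, D → 3.
The maximum is 6, achieved by A.

A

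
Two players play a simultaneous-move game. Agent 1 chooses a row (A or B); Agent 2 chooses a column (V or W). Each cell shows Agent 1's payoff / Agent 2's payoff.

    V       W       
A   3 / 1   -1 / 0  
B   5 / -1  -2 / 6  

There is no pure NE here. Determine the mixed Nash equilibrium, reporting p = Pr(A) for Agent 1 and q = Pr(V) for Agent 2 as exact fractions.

Each player's mixing probability is pinned down by making the *other* player indifferent.
Agent 2 indifferent between V and W: p·1 + (1−p)·(-1) = p·0 + (1−p)·6 ⟹ (-1) + 2p = 6 + (-6)p ⟹ p = 7/8.
Agent 1 indifferent between A and B: q·3 + (1−q)·(-1) = q·5 + (1−q)·(-2) ⟹ (-1) + 4q = (-2) + 7q ⟹ q = 1/3.

p = 7/8, q = 1/3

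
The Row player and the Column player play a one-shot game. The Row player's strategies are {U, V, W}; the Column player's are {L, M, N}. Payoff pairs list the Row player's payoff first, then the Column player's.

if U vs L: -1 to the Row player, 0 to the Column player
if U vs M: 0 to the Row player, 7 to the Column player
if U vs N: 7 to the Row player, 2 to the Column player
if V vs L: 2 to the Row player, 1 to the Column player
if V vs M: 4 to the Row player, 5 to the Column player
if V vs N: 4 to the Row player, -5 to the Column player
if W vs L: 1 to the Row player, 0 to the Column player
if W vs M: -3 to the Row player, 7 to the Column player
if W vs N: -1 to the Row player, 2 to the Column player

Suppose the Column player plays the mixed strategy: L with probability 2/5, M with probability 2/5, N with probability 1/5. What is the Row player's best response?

V

The Row player's best reply maximizes expected payoff against the mix.
U: (2/5)·(-1) + (2/5)·0 + (1/5)·7 = 1
V: (2/5)·2 + (2/5)·4 + (1/5)·4 = 16/5
W: (2/5)·1 + (2/5)·(-3) + (1/5)·(-1) = -1
Highest expected payoff is 16/5, from V.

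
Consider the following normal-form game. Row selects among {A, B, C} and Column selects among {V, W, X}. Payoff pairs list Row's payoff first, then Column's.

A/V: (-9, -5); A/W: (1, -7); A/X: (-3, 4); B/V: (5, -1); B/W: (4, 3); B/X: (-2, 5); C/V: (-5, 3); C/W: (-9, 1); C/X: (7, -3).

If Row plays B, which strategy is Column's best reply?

X

With Row fixed at B, Column's payoffs are: V → -1, W → 3, X → 5.
The maximum is 5, achieved by X.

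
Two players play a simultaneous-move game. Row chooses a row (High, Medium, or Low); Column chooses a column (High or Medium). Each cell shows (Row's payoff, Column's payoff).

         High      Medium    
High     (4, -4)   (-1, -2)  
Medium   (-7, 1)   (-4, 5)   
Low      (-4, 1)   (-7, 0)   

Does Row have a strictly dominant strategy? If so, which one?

High

A strategy is strictly dominant if it gives Row a strictly higher payoff than every other strategy, against every choice by the opponent.
High strictly dominates: vs High: 4 > each of {-7, -4}; vs Medium: -1 > each of {-4, -7}.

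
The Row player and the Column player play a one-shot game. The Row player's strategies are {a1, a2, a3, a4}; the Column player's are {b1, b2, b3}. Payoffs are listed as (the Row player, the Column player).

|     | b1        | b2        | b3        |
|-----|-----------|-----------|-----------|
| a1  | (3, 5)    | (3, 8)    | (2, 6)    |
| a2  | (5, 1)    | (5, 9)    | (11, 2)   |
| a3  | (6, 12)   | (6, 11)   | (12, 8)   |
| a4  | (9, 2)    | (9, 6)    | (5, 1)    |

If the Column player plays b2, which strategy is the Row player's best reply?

a4

With the Column player fixed at b2, the Row player's payoffs are: a1 → 3, a2 → 5, a3 → 6, a4 → 9.
The maximum is 9, achieved by a4.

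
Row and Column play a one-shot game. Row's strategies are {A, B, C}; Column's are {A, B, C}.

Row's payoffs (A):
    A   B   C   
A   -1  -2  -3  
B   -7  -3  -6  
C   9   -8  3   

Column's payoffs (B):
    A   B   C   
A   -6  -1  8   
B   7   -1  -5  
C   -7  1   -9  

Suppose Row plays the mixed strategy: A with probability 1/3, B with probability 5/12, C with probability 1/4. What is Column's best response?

Column's best reply maximizes expected payoff against the mix.
A: (1/3)·(-6) + (5/12)·7 + (1/4)·(-7) = -5/6
B: (1/3)·(-1) + (5/12)·(-1) + (1/4)·1 = -1/2
C: (1/3)·8 + (5/12)·(-5) + (1/4)·(-9) = -5/3
Highest expected payoff is -1/2, from B.

B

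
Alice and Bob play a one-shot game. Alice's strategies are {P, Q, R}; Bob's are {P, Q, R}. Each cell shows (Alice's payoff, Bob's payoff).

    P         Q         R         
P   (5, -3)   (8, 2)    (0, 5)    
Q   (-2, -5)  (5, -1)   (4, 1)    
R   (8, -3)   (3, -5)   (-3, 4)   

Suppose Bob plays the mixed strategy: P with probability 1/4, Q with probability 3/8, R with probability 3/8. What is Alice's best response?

Alice's best reply maximizes expected payoff against the mix.
P: (1/4)·5 + (3/8)·8 + (3/8)·0 = 17/4
Q: (1/4)·(-2) + (3/8)·5 + (3/8)·4 = 23/8
R: (1/4)·8 + (3/8)·3 + (3/8)·(-3) = 2
Highest expected payoff is 17/4, from P.

P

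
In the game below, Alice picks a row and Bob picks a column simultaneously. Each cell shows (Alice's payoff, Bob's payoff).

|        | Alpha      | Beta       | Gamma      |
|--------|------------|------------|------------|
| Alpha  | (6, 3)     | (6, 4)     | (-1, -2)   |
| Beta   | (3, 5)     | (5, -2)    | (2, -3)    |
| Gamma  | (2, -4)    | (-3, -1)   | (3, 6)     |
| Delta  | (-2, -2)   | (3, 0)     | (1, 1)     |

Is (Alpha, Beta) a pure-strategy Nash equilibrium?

Yes

Holding Bob at Beta: Alice gets 6 from Alpha, versus 5 from Beta, -3 from Gamma, 3 from Delta. No profitable deviation for Alice.
Holding Alice at Alpha: Bob gets 4 from Beta, versus 3 from Alpha, -2 from Gamma. No profitable deviation for Bob either.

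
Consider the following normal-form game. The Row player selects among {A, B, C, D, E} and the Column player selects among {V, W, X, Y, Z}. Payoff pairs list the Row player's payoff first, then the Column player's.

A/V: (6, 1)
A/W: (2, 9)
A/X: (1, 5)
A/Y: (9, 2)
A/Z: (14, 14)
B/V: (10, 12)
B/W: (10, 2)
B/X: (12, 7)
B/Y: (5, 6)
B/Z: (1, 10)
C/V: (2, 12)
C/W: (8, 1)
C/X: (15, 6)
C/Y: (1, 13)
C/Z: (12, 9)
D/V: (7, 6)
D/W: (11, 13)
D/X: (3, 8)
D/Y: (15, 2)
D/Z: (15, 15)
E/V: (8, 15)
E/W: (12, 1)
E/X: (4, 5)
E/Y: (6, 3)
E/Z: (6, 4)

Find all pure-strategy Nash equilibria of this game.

Check mutual best responses: a cell is a NE iff neither player can gain by unilaterally deviating.
The Row player's best responses — vs V: B (payoff 10); vs W: E (payoff 12); vs X: C (payoff 15); vs Y: D (payoff 15); vs Z: D (payoff 15).
The Column player's best responses — vs A: Z (payoff 14); vs B: V (payoff 12); vs C: Y (payoff 13); vs D: Z (payoff 15); vs E: V (payoff 15).
Mutual best responses occur at (B, V) and (D, Z); at each, neither player gains by switching.

(B, V) and (D, Z)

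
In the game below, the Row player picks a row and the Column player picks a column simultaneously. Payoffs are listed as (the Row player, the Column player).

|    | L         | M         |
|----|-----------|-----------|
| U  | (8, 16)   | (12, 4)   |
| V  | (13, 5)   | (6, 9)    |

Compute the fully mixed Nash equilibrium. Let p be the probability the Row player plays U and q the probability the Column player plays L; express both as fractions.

p = 1/4, q = 6/11

In a mixed NE each player is indifferent between their pure strategies, so the opponent's mix sets the indifference.
The Column player indifferent between L and M: p·16 + (1−p)·5 = p·4 + (1−p)·9 ⟹ 5 + 11p = 9 + (-5)p ⟹ p = 1/4.
The Row player indifferent between U and V: q·8 + (1−q)·12 = q·13 + (1−q)·6 ⟹ 12 + (-4)q = 6 + 7q ⟹ q = 6/11.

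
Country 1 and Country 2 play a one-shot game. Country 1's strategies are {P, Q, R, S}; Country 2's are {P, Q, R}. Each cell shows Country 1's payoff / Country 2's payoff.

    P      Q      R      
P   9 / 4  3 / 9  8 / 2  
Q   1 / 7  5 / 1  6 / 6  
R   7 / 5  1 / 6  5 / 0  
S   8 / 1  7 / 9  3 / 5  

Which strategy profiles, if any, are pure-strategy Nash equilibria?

Find each player's best response to every opponent strategy; NE are the intersections.
Country 1's best responses — vs P: P (payoff 9); vs Q: S (payoff 7); vs R: P (payoff 8).
Country 2's best responses — vs P: Q (payoff 9); vs Q: P (payoff 7); vs R: Q (payoff 6); vs S: Q (payoff 9).
The only mutual best response is (S, Q); neither player gains by switching there.

(S, Q)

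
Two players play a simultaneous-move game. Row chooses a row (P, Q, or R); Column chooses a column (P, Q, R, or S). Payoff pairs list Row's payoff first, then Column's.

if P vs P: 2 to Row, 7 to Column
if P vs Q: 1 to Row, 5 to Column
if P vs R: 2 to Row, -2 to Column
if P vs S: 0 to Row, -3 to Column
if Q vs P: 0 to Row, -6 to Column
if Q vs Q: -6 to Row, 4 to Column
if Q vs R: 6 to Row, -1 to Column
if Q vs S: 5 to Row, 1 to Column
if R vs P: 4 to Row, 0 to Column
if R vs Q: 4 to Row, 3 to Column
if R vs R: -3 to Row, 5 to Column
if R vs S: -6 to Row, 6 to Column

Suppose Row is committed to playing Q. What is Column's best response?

With Row fixed at Q, Column's payoffs are: P → -6, Q → 4, R → -1, S → 1.
The maximum is 4, achieved by Q.

Q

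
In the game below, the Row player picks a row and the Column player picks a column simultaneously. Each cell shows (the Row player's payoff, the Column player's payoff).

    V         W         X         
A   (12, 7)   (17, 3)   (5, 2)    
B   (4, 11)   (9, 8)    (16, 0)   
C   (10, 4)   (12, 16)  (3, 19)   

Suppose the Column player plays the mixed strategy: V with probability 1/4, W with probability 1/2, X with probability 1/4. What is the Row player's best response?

The Row player's best reply maximizes expected payoff against the mix.
A: (1/4)·12 + (1/2)·17 + (1/4)·5 = 51/4
B: (1/4)·4 + (1/2)·9 + (1/4)·16 = 19/2
C: (1/4)·10 + (1/2)·12 + (1/4)·3 = 37/4
Highest expected payoff is 51/4, from A.

A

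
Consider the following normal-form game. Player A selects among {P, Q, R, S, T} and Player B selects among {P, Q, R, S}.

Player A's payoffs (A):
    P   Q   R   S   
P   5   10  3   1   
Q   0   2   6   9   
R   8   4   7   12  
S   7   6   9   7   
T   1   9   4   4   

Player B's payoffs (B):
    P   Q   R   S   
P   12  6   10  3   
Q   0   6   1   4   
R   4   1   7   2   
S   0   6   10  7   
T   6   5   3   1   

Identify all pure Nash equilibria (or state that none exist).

Find each player's best response to every opponent strategy; NE are the intersections.
Player A's best responses — vs P: R (payoff 8); vs Q: P (payoff 10); vs R: S (payoff 9); vs S: R (payoff 12).
Player B's best responses — vs P: P (payoff 12); vs Q: Q (payoff 6); vs R: R (payoff 7); vs S: R (payoff 10); vs T: P (payoff 6).
The only mutual best response is (S, R); neither player gains by switching there.

(S, R)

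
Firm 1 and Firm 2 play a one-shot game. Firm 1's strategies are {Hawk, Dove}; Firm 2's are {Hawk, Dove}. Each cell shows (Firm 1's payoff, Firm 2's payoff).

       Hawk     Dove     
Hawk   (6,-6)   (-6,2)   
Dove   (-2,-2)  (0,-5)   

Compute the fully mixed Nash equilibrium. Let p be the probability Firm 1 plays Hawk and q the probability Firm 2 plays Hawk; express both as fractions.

p = 3/11, q = 3/7

Each player's mixing probability is pinned down by making the *other* player indifferent.
Firm 2 indifferent between Hawk and Dove: p·(-6) + (1−p)·(-2) = p·2 + (1−p)·(-5) ⟹ (-2) + (-4)p = (-5) + 7p ⟹ p = 3/11.
Firm 1 indifferent between Hawk and Dove: q·6 + (1−q)·(-6) = q·(-2) + (1−q)·0 ⟹ (-6) + 12q = 0 + (-2)q ⟹ q = 3/7.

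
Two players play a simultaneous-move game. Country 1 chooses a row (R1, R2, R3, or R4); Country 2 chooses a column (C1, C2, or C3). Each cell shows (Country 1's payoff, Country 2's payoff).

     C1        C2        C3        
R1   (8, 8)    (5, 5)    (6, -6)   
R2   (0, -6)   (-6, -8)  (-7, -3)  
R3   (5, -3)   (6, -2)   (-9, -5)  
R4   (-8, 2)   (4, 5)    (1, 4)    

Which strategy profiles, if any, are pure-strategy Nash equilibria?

(R1, C1) and (R3, C2)

Check mutual best responses: a cell is a NE iff neither player can gain by unilaterally deviating.
Country 1's best responses — vs C1: R1 (payoff 8); vs C2: R3 (payoff 6); vs C3: R1 (payoff 6).
Country 2's best responses — vs R1: C1 (payoff 8); vs R2: C3 (payoff -3); vs R3: C2 (payoff -2); vs R4: C2 (payoff 5).
Mutual best responses occur at (R1, C1) and (R3, C2); at each, neither player gains by switching.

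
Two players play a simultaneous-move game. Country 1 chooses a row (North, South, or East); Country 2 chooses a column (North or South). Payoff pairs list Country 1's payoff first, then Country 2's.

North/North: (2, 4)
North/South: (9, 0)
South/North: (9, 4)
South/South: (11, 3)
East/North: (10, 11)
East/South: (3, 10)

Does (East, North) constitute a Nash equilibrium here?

Holding Country 2 at North: Country 1 gets 10 from East, versus 2 from North, 9 from South. No profitable deviation for Country 1.
Holding Country 1 at East: Country 2 gets 11 from North, versus 10 from South. No profitable deviation for Country 2 either.

Yes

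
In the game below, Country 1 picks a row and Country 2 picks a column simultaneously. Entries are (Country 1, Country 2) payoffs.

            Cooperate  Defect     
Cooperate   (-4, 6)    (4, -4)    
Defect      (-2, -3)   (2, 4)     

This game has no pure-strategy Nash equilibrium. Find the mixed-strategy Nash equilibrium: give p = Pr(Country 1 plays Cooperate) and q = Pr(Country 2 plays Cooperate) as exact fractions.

p = 7/17, q = 1/2

Each player's mixing probability is pinned down by making the *other* player indifferent.
Country 2 indifferent between Cooperate and Defect: p·6 + (1−p)·(-3) = p·(-4) + (1−p)·4 ⟹ (-3) + 9p = 4 + (-8)p ⟹ p = 7/17.
Country 1 indifferent between Cooperate and Defect: q·(-4) + (1−q)·4 = q·(-2) + (1−q)·2 ⟹ 4 + (-8)q = 2 + (-4)q ⟹ q = 1/2.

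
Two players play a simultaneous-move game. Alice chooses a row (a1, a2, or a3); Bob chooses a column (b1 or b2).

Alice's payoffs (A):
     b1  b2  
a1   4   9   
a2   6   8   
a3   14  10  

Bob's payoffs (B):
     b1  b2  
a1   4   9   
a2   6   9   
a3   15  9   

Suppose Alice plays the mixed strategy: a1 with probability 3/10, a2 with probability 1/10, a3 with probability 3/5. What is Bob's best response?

b1

Compute Bob's expected payoff from each pure strategy against the given mix.
b1: (3/10)·4 + (1/10)·6 + (3/5)·15 = 54/5
b2: (3/10)·9 + (1/10)·9 + (3/5)·9 = 9
Highest expected payoff is 54/5, from b1.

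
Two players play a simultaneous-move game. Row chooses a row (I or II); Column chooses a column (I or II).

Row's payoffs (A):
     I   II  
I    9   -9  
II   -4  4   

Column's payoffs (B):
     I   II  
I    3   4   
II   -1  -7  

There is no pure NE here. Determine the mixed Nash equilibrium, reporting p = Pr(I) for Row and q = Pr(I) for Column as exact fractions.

p = 6/7, q = 1/2

Each player's mixing probability is pinned down by making the *other* player indifferent.
Column indifferent between I and II: p·3 + (1−p)·(-1) = p·4 + (1−p)·(-7) ⟹ (-1) + 4p = (-7) + 11p ⟹ p = 6/7.
Row indifferent between I and II: q·9 + (1−q)·(-9) = q·(-4) + (1−q)·4 ⟹ (-9) + 18q = 4 + (-8)q ⟹ q = 1/2.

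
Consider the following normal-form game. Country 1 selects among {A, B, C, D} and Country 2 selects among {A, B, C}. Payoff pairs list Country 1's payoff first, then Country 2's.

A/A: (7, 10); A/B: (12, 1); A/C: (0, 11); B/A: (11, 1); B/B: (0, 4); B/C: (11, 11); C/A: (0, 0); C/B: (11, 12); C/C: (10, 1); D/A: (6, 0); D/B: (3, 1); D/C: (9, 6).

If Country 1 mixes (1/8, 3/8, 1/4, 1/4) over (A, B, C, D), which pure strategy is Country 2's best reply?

Country 2's best reply maximizes expected payoff against the mix.
A: (1/8)·10 + (3/8)·1 + (1/4)·0 + (1/4)·0 = 13/8
B: (1/8)·1 + (3/8)·4 + (1/4)·12 + (1/4)·1 = 39/8
C: (1/8)·11 + (3/8)·11 + (1/4)·1 + (1/4)·6 = 29/4
Highest expected payoff is 29/4, from C.

C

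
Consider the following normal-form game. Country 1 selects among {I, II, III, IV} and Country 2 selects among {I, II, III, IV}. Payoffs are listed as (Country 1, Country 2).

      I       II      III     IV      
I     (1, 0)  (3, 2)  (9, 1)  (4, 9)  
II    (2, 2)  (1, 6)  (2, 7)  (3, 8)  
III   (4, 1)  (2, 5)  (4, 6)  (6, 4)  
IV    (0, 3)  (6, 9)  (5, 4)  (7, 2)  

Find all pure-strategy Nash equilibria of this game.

(IV, II)

A profile is a Nash equilibrium when each player is best-responding to the other.
Country 1's best responses — vs I: III (payoff 4); vs II: IV (payoff 6); vs III: I (payoff 9); vs IV: IV (payoff 7).
Country 2's best responses — vs I: IV (payoff 9); vs II: IV (payoff 8); vs III: III (payoff 6); vs IV: II (payoff 9).
The only mutual best response is (IV, II); neither player gains by switching there.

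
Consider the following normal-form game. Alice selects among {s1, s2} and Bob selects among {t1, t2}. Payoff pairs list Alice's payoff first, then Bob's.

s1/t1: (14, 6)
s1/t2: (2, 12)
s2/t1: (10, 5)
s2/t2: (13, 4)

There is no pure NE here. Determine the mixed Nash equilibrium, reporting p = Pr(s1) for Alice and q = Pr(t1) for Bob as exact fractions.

In a mixed NE each player is indifferent between their pure strategies, so the opponent's mix sets the indifference.
Bob indifferent between t1 and t2: p·6 + (1−p)·5 = p·12 + (1−p)·4 ⟹ 5 + 1p = 4 + 8p ⟹ p = 1/7.
Alice indifferent between s1 and s2: q·14 + (1−q)·2 = q·10 + (1−q)·13 ⟹ 2 + 12q = 13 + (-3)q ⟹ q = 11/15.

p = 1/7, q = 11/15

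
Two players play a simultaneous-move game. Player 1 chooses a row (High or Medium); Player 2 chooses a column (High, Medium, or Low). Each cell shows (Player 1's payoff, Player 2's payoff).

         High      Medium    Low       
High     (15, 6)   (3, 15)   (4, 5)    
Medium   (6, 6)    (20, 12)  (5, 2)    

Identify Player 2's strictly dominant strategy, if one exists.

Medium

Check whether one of Player 2's strategies beats all alternatives regardless of what the opponent does.
Medium strictly dominates: vs High: 15 > each of {6, 5}; vs Medium: 12 > each of {6, 2}.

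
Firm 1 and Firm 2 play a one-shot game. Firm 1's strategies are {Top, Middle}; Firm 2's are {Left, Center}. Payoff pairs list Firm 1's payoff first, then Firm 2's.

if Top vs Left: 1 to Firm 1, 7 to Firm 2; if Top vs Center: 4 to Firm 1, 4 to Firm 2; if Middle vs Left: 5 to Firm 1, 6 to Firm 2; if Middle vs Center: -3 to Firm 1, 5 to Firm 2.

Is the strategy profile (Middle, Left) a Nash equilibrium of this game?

Holding Firm 2 at Left: Firm 1 gets 5 from Middle, versus 1 from Top. No profitable deviation for Firm 1.
Holding Firm 1 at Middle: Firm 2 gets 6 from Left, versus 5 from Center. No profitable deviation for Firm 2 either.

Yes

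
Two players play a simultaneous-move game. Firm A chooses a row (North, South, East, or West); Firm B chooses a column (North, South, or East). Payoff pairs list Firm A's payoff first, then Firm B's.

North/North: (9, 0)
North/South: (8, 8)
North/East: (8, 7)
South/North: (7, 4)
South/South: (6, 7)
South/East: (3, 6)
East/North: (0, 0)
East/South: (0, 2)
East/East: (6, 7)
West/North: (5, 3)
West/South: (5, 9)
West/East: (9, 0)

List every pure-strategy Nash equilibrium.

Check mutual best responses: a cell is a NE iff neither player can gain by unilaterally deviating.
Firm A's best responses — vs North: North (payoff 9); vs South: North (payoff 8); vs East: West (payoff 9).
Firm B's best responses — vs North: South (payoff 8); vs South: South (payoff 7); vs East: East (payoff 7); vs West: South (payoff 9).
The only mutual best response is (North, South); neither player gains by switching there.

(North, South)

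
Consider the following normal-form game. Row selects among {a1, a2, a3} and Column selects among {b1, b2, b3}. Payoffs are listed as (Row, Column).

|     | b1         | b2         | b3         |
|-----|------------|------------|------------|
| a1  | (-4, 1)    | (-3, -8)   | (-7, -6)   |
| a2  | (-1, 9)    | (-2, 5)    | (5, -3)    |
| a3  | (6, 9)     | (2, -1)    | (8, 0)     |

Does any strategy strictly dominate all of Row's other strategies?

a3

A strategy is strictly dominant if it gives Row a strictly higher payoff than every other strategy, against every choice by the opponent.
a3 strictly dominates: vs b1: 6 > each of {-4, -1}; vs b2: 2 > each of {-3, -2}; vs b3: 8 > each of {-7, 5}.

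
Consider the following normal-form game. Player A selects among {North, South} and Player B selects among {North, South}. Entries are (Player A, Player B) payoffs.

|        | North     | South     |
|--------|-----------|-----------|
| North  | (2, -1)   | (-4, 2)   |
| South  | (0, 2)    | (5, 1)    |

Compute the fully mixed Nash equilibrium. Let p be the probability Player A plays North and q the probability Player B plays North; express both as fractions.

In a mixed NE each player is indifferent between their pure strategies, so the opponent's mix sets the indifference.
Player B indifferent between North and South: p·(-1) + (1−p)·2 = p·2 + (1−p)·1 ⟹ 2 + (-3)p = 1 + 1p ⟹ p = 1/4.
Player A indifferent between North and South: q·2 + (1−q)·(-4) = q·0 + (1−q)·5 ⟹ (-4) + 6q = 5 + (-5)q ⟹ q = 9/11.

p = 1/4, q = 9/11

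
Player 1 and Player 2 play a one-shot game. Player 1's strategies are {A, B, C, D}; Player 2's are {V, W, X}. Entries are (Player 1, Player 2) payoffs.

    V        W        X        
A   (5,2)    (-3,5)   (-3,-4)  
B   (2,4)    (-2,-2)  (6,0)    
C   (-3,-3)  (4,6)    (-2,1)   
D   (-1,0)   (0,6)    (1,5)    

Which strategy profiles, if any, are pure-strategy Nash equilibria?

(C, W)

Find each player's best response to every opponent strategy; NE are the intersections.
Player 1's best responses — vs V: A (payoff 5); vs W: C (payoff 4); vs X: B (payoff 6).
Player 2's best responses — vs A: W (payoff 5); vs B: V (payoff 4); vs C: W (payoff 6); vs D: W (payoff 6).
The only mutual best response is (C, W); neither player gains by switching there.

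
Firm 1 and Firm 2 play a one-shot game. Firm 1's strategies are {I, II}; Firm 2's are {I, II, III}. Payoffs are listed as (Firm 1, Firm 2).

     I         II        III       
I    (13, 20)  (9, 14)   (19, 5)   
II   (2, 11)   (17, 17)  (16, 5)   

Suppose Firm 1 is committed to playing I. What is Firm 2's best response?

With Firm 1 fixed at I, Firm 2's payoffs are: I → 20, II → 14, III → 5.
The maximum is 20, achieved by I.

I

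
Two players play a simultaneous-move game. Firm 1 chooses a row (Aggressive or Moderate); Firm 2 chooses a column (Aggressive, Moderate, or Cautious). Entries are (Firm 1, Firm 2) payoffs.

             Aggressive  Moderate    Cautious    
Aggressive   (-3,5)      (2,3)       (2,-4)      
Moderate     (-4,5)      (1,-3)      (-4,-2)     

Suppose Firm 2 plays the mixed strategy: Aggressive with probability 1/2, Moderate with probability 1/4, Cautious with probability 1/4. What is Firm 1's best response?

Firm 1's best reply maximizes expected payoff against the mix.
Aggressive: (1/2)·(-3) + (1/4)·2 + (1/4)·2 = -1/2
Moderate: (1/2)·(-4) + (1/4)·1 + (1/4)·(-4) = -11/4
Highest expected payoff is -1/2, from Aggressive.

Aggressive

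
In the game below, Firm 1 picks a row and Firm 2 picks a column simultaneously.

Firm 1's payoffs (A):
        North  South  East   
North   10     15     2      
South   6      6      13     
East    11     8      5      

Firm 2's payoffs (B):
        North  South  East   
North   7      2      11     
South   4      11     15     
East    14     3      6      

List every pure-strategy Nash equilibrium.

(South, East) and (East, North)

A profile is a Nash equilibrium when each player is best-responding to the other.
Firm 1's best responses — vs North: East (payoff 11); vs South: North (payoff 15); vs East: South (payoff 13).
Firm 2's best responses — vs North: East (payoff 11); vs South: East (payoff 15); vs East: North (payoff 14).
Mutual best responses occur at (South, East) and (East, North); at each, neither player gains by switching.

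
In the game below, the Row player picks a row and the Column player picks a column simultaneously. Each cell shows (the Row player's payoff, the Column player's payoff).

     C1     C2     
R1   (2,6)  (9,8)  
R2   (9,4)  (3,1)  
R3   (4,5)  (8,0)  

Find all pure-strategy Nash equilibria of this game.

Check mutual best responses: a cell is a NE iff neither player can gain by unilaterally deviating.
The Row player's best responses — vs C1: R2 (payoff 9); vs C2: R1 (payoff 9).
The Column player's best responses — vs R1: C2 (payoff 8); vs R2: C1 (payoff 4); vs R3: C1 (payoff 5).
Mutual best responses occur at (R1, C2) and (R2, C1); at each, neither player gains by switching.

(R1, C2) and (R2, C1)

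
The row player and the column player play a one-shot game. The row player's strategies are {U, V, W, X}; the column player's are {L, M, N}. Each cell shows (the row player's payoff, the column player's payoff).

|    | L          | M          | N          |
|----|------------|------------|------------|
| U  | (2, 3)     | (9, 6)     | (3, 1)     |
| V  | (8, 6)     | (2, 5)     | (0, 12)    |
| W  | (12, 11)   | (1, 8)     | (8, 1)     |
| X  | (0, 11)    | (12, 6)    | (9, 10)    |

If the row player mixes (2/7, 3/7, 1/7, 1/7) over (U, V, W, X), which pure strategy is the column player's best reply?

Compute the column player's expected payoff from each pure strategy against the given mix.
L: (2/7)·3 + (3/7)·6 + (1/7)·11 + (1/7)·11 = 46/7
M: (2/7)·6 + (3/7)·5 + (1/7)·8 + (1/7)·6 = 41/7
N: (2/7)·1 + (3/7)·12 + (1/7)·1 + (1/7)·10 = 7
Highest expected payoff is 7, from N.

N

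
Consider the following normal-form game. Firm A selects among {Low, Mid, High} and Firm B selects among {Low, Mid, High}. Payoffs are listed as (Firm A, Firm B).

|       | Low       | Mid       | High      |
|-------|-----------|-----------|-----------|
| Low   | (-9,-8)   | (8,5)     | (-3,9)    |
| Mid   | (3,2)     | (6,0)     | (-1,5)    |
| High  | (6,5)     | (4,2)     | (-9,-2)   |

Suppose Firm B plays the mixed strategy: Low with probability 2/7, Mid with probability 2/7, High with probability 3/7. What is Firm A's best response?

Mid

Firm A's best reply maximizes expected payoff against the mix.
Low: (2/7)·(-9) + (2/7)·8 + (3/7)·(-3) = -11/7
Mid: (2/7)·3 + (2/7)·6 + (3/7)·(-1) = 15/7
High: (2/7)·6 + (2/7)·4 + (3/7)·(-9) = -1
Highest expected payoff is 15/7, from Mid.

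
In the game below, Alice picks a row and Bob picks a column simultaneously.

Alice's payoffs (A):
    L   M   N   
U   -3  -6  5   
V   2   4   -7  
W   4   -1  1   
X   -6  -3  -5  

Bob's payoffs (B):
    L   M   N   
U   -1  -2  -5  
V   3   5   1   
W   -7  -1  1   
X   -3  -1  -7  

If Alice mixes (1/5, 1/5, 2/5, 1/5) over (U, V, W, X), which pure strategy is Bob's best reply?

Bob's best reply maximizes expected payoff against the mix.
L: (1/5)·(-1) + (1/5)·3 + (2/5)·(-7) + (1/5)·(-3) = -3
M: (1/5)·(-2) + (1/5)·5 + (2/5)·(-1) + (1/5)·(-1) = 0
N: (1/5)·(-5) + (1/5)·1 + (2/5)·1 + (1/5)·(-7) = -9/5
Highest expected payoff is 0, from M.

M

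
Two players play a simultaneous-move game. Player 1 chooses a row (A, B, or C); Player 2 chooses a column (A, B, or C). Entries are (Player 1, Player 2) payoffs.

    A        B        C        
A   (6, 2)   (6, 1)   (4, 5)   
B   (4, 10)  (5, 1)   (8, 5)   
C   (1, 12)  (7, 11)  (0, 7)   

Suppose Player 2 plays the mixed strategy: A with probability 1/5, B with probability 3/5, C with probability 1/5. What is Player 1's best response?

Player 1's best reply maximizes expected payoff against the mix.
A: (1/5)·6 + (3/5)·6 + (1/5)·4 = 28/5
B: (1/5)·4 + (3/5)·5 + (1/5)·8 = 27/5
C: (1/5)·1 + (3/5)·7 + (1/5)·0 = 22/5
Highest expected payoff is 28/5, from A.

A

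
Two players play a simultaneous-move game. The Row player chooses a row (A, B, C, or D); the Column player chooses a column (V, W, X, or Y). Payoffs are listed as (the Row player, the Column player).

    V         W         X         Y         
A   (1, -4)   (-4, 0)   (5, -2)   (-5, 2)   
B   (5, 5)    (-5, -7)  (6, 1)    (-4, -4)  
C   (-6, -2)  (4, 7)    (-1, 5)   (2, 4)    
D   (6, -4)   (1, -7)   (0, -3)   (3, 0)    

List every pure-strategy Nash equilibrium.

Check mutual best responses: a cell is a NE iff neither player can gain by unilaterally deviating.
The Row player's best responses — vs V: D (payoff 6); vs W: C (payoff 4); vs X: B (payoff 6); vs Y: D (payoff 3).
The Column player's best responses — vs A: Y (payoff 2); vs B: V (payoff 5); vs C: W (payoff 7); vs D: Y (payoff 0).
Mutual best responses occur at (C, W) and (D, Y); at each, neither player gains by switching.

(C, W) and (D, Y)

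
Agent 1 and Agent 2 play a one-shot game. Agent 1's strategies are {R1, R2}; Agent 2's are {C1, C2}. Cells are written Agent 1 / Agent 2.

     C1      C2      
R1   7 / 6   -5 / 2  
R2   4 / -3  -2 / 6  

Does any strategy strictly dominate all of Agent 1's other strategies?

A strategy is strictly dominant if it gives Agent 1 a strictly higher payoff than every other strategy, against every choice by the opponent.
R1 is not dominant: against C2, R2 gives -2 > -5.
R2 is not dominant: against C1, R1 gives 7 > 4.
No single strategy is best against every opponent action.

No strictly dominant strategy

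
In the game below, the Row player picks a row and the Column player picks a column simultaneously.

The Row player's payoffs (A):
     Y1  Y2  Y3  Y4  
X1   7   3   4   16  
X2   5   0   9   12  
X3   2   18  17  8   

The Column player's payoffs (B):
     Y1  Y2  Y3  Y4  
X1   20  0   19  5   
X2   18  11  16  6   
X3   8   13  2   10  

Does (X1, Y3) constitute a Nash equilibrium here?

No

Holding the Column player at Y3: the Row player gets 4 from X1 but could get 17 by switching to X3. The Row player has a profitable deviation.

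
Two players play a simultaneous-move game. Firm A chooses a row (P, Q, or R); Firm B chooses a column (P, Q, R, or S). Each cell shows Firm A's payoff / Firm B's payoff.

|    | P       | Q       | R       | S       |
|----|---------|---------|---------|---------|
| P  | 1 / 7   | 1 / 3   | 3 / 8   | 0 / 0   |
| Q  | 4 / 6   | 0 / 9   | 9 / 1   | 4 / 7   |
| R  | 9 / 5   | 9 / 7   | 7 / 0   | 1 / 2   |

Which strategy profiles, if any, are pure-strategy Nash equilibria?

Find each player's best response to every opponent strategy; NE are the intersections.
Firm A's best responses — vs P: R (payoff 9); vs Q: R (payoff 9); vs R: Q (payoff 9); vs S: Q (payoff 4).
Firm B's best responses — vs P: R (payoff 8); vs Q: Q (payoff 9); vs R: Q (payoff 7).
The only mutual best response is (R, Q); neither player gains by switching there.

(R, Q)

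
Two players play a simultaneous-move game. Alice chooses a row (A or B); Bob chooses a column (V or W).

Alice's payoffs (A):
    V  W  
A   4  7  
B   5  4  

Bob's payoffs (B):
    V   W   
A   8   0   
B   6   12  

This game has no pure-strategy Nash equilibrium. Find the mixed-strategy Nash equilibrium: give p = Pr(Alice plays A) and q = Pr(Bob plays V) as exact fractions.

Each player's mixing probability is pinned down by making the *other* player indifferent.
Bob indifferent between V and W: p·8 + (1−p)·6 = p·0 + (1−p)·12 ⟹ 6 + 2p = 12 + (-12)p ⟹ p = 3/7.
Alice indifferent between A and B: q·4 + (1−q)·7 = q·5 + (1−q)·4 ⟹ 7 + (-3)q = 4 + 1q ⟹ q = 3/4.

p = 3/7, q = 3/4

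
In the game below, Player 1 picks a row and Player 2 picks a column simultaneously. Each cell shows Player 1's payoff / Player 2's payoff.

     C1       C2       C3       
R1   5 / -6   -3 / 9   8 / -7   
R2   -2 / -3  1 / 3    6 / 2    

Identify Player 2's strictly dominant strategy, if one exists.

C2

Check whether one of Player 2's strategies beats all alternatives regardless of what the opponent does.
C2 strictly dominates: vs R1: 9 > each of {-6, -7}; vs R2: 3 > each of {-3, 2}.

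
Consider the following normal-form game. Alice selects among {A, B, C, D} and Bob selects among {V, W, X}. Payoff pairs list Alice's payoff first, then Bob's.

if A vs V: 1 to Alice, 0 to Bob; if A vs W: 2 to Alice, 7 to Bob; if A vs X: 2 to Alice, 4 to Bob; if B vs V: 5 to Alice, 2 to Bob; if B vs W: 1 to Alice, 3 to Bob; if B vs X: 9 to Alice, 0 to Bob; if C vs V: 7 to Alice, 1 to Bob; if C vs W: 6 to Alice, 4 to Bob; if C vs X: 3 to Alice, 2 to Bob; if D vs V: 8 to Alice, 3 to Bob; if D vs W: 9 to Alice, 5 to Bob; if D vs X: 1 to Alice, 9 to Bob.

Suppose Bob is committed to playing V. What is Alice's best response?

D

With Bob fixed at V, Alice's payoffs are: A → 1, B → 5, C → 7, D → 8.
The maximum is 8, achieved by D.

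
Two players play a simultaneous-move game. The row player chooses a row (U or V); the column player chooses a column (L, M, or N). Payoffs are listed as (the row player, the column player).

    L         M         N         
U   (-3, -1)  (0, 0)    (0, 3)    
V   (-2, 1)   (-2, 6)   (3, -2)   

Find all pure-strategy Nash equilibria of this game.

A profile is a Nash equilibrium when each player is best-responding to the other.
The row player's best responses — vs L: V (payoff -2); vs M: U (payoff 0); vs N: V (payoff 3).
The column player's best responses — vs U: N (payoff 3); vs V: M (payoff 6).
No cell has both players best-responding. For instance, the row player's best reply to M is U, but against U the column player prefers N over M.

None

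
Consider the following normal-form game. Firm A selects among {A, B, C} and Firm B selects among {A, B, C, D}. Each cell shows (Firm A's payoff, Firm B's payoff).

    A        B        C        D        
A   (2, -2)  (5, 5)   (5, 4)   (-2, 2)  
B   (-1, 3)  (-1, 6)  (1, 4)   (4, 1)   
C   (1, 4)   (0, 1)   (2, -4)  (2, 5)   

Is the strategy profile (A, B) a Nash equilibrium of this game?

Yes

Holding Firm B at B: Firm A gets 5 from A, versus -1 from B, 0 from C. No profitable deviation for Firm A.
Holding Firm A at A: Firm B gets 5 from B, versus -2 from A, 4 from C, 2 from D. No profitable deviation for Firm B either.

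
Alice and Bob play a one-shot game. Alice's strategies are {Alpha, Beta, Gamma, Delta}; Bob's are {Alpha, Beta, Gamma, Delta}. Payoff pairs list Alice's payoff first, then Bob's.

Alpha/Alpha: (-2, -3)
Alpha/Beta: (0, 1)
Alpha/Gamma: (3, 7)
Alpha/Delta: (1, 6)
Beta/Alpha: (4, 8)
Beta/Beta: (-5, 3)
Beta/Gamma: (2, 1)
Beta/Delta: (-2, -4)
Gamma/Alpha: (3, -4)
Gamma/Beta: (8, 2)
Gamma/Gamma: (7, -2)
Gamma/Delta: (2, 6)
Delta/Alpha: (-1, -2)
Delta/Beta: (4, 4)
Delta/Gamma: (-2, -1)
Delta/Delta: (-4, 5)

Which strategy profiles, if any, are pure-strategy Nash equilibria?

A profile is a Nash equilibrium when each player is best-responding to the other.
Alice's best responses — vs Alpha: Beta (payoff 4); vs Beta: Gamma (payoff 8); vs Gamma: Gamma (payoff 7); vs Delta: Gamma (payoff 2).
Bob's best responses — vs Alpha: Gamma (payoff 7); vs Beta: Alpha (payoff 8); vs Gamma: Delta (payoff 6); vs Delta: Delta (payoff 5).
Mutual best responses occur at (Beta, Alpha) and (Gamma, Delta); at each, neither player gains by switching.

(Beta, Alpha) and (Gamma, Delta)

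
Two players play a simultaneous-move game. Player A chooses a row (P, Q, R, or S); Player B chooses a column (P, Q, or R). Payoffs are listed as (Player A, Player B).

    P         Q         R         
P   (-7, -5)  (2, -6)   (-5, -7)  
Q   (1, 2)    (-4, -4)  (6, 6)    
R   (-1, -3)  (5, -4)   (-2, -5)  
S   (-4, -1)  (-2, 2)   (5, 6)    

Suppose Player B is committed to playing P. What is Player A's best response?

With Player B fixed at P, Player A's payoffs are: P → -7, Q → 1, R → -1, S → -4.
The maximum is 1, achieved by Q.

Q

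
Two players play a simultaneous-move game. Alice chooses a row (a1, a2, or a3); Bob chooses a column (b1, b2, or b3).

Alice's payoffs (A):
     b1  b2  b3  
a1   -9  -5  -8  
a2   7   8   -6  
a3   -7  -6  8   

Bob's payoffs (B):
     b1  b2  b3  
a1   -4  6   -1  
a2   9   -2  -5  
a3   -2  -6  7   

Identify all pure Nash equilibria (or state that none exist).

Check mutual best responses: a cell is a NE iff neither player can gain by unilaterally deviating.
Alice's best responses — vs b1: a2 (payoff 7); vs b2: a2 (payoff 8); vs b3: a3 (payoff 8).
Bob's best responses — vs a1: b2 (payoff 6); vs a2: b1 (payoff 9); vs a3: b3 (payoff 7).
Mutual best responses occur at (a2, b1) and (a3, b3); at each, neither player gains by switching.

(a2, b1) and (a3, b3)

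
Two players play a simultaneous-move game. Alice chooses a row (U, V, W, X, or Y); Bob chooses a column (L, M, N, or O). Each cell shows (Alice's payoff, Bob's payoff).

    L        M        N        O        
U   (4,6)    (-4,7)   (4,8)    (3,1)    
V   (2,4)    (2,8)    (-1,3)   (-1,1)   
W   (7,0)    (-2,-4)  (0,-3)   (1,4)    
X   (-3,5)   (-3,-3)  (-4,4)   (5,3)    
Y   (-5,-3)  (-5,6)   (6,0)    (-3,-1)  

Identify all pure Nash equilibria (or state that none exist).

Check mutual best responses: a cell is a NE iff neither player can gain by unilaterally deviating.
Alice's best responses — vs L: W (payoff 7); vs M: V (payoff 2); vs N: Y (payoff 6); vs O: X (payoff 5).
Bob's best responses — vs U: N (payoff 8); vs V: M (payoff 8); vs W: O (payoff 4); vs X: L (payoff 5); vs Y: M (payoff 6).
The only mutual best response is (V, M); neither player gains by switching there.

(V, M)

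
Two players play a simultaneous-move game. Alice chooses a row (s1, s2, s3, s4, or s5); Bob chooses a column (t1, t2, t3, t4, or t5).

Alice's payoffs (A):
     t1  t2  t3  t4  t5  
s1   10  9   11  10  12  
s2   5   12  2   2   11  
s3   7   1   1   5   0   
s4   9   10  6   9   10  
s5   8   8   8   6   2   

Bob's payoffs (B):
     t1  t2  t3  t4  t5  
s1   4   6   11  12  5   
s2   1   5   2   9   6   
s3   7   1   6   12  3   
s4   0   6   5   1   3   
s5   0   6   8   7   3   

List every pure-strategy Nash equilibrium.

Check mutual best responses: a cell is a NE iff neither player can gain by unilaterally deviating.
Alice's best responses — vs t1: s1 (payoff 10); vs t2: s2 (payoff 12); vs t3: s1 (payoff 11); vs t4: s1 (payoff 10); vs t5: s1 (payoff 12).
Bob's best responses — vs s1: t4 (payoff 12); vs s2: t4 (payoff 9); vs s3: t4 (payoff 12); vs s4: t2 (payoff 6); vs s5: t3 (payoff 8).
The only mutual best response is (s1, t4); neither player gains by switching there.

(s1, t4)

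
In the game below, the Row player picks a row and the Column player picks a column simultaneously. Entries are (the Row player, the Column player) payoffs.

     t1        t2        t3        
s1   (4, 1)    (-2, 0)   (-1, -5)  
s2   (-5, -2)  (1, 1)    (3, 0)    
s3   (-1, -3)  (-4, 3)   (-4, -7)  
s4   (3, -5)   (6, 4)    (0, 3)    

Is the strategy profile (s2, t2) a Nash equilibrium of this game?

No

Holding the Column player at t2: the Row player gets 1 from s2 but could get 6 by switching to s4. The Row player has a profitable deviation.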